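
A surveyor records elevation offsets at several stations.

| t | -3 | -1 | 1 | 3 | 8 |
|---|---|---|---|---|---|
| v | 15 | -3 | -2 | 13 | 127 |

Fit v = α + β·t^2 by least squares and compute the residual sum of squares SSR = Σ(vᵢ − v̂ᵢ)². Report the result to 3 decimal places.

MᵀM·[α, β]ᵀ = Mᵀv reads: 5·α + 84·β = 150;  84·α + 4260·β = 8375.
det = 5·4260 − 84² = 14244.
α = (150·4260 − 84·8375)/14244 = -5375/1187; β = (5·8375 − 84·150)/14244 = 29275/14244.
Residuals: 4895/4748, -7507/14244, 6737/14244, -4601/4748, -28/3561; SSR = 35659/14244.

SSR = 2.503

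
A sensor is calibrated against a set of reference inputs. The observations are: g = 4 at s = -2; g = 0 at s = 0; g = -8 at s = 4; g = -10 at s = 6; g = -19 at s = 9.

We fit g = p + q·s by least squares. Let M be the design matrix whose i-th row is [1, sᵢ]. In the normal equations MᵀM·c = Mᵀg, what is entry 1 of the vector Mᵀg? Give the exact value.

-33

Entry 1 ↔ basis 1, so (Mᵀg)_{1} = Σᵢ gᵢ = (1)·(4) + (1)·(0) + (1)·(-8) + (1)·(-10) + (1)·(-19) = -33.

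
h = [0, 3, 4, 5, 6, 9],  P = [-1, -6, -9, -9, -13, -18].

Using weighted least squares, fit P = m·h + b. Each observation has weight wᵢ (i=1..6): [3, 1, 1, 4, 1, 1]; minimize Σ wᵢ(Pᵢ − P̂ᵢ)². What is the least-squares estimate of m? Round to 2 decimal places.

m = -1.83

Sums needed: Σwᵢ·h·h = 242, Σwᵢ·h = 42, Σwᵢ·1 = 11.
For XᵀWP: Σwᵢ·h·P = -474, Σwᵢ·P = -85.
Normal equations: [[242, 42]; [42, 11]]·[m, b]ᵀ = [-474, -85]ᵀ.
det = 242·11 − 42² = 898.
m = ((-474)·11 − 42·(-85))/898 = -822/449; b = (242·(-85) − 42·(-474))/898 = -331/449.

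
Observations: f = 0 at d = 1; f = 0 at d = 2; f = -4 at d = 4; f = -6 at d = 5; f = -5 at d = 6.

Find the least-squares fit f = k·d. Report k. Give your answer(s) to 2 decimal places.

k = -0.93

The normal equations are: 82·k = -76.
(Σd·d = 82, Σd·f = -76.)
k = (-76)/82 = -0.926829.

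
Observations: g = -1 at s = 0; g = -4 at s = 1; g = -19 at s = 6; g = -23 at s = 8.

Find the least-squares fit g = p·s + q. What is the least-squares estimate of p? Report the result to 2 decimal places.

p = -2.81

Forming MᵀM = [[101, 15]; [15, 4]] and Mᵀg = [-302, -47]ᵀ gives MᵀM·[p, q]ᵀ = Mᵀg.
det = 101·4 − 15² = 179.
p = ((-302)·4 − 15·(-47))/179 = -503/179; q = (101·(-47) − 15·(-302))/179 = -217/179.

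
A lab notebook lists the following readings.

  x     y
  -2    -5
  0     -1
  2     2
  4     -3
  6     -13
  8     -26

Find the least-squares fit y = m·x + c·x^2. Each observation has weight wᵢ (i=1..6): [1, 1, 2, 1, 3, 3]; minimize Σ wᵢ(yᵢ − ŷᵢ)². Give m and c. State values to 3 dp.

Compute the Gram sums: Σwᵢ·x·x = 328, Σwᵢ·x·x^2 = 2256, Σwᵢ·x^2·x^2 = 16480.
And Σwᵢ·x·y = -852, Σwᵢ·x^2·y = -6448.
So MᵀWM·[m, c]ᵀ = MᵀWy: [[328, 2256]; [2256, 16480]]·[m, c]ᵀ = [-852, -6448]ᵀ.
Eliminating c: 16480·(row 1) − 2256·(row 2) gives 315904·m = 16480·(-852) − 2256·(-6448) = 505728, so m = 3951/2468.
Then c = ((-6448) − 2256·(3951/2468))/16480 = -3013/4936.

m = 1.601, c = -0.610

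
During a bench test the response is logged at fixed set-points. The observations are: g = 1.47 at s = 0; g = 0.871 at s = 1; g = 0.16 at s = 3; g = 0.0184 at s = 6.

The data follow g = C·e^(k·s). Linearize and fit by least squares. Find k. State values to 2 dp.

k = -0.75

Linearized form: ln g = k·s + ln C. From the 4 transformed points,
AᵀA = [[46.0000, 10.0000]; [10.0000, 4]], rhs = [-29.6083, -5.5808]ᵀ  (here Σs = 10.0000, Σ(s)² = 46.0000, Σln g = -5.5808, Σs·ln g = -29.6083).
Δ = 46.0000·4 − (10.0000)² = 84.0000; k = (-29.6083·4 − 10.0000·-5.5808)/84.0000 = -0.74553, ln C = (46.0000·-5.5808 − 10.0000·-29.6083)/84.0000 = 0.46862.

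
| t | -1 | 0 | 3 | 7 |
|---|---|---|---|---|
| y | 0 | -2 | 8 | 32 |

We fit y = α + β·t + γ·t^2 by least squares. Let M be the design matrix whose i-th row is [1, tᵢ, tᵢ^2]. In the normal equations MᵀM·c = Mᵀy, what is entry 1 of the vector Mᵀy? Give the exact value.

38

Entry 1 ↔ basis 1, so (Mᵀy)_{1} = Σᵢ yᵢ = (1)·(0) + (1)·(-2) + (1)·(8) + (1)·(32) = 38.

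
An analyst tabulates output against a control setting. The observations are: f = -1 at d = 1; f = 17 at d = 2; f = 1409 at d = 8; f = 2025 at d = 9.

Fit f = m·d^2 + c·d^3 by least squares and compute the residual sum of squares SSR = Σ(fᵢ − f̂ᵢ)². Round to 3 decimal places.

SSR = 4.832

From the data, Σd^2·d^2 = 10674, Σd^2·d^3 = 91850, Σd^3·d^3 = 793650.
Moment sums: Σd^2·f = 254268, Σd^3·f = 2197768.
det = 10674·793650 − 91850² = 34997600.
m = (254268·793650 − 91850·2197768)/34997600 = -29633/15908; c = (10674·2197768 − 91850·254268)/34997600 = 13057479/4374700.
Residuals: -2320776/1093675, 626592/1093675, 15963/1093675, -14904/1093675; SSR = 5284107/1093675.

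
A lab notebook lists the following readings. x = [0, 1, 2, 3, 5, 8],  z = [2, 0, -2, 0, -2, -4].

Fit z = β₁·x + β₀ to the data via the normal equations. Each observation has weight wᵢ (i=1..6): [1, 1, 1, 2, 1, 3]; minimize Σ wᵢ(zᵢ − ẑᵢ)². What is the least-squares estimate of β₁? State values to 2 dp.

β₁ = -0.64

With design matrix A, AᵀWA = [[240, 38]; [38, 9]] and AᵀWz = [-110, -14]ᵀ.
Eliminating β₀: 9·(row 1) − 38·(row 2) gives 716·β₁ = 9·(-110) − 38·(-14) = -458, so β₁ = -229/358.
Then β₀ = ((-14) − 38·(-229/358))/9 = 205/179.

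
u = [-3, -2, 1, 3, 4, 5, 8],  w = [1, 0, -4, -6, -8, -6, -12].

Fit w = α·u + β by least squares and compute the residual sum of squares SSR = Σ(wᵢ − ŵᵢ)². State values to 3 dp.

SSR = 5.964

From the data, Σu·u = 128, Σu = 16, Σ1 = 7.
For Mᵀw: Σu·w = -183, Σw = -35.
Δ = 128·7 − 16² = 640.
α = ((-183)·7 − 16·(-35))/640 = -721/640; β = (128·(-35) − 16·(-183))/640 = -97/40.
Residuals: 29/640, 11/64, -287/640, -25/128, -171/160, 1317/640, -9/16; SSR = 3817/640.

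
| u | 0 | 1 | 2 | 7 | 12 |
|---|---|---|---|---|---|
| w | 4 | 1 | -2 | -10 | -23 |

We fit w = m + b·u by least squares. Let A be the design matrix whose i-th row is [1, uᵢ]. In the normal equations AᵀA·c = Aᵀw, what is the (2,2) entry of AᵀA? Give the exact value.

Row 2 ↔ basis u, column 2 ↔ basis u, so (AᵀA)_{2,2} = Σᵢ (u)·(u) = (0)·(0) + (1)·(1) + (2)·(2) + (7)·(7) + (12)·(12) = 198.

198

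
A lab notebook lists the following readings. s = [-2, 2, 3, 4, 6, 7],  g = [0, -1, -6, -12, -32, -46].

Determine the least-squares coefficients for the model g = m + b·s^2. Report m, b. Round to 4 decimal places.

m = 3.5338, b = -1.0017

From the data, Σ1 = 6, Σs^2 = 118, Σs^2·s^2 = 4066.
And Σg = -97, Σs^2·g = -3656.
MᵀM·[m, b]ᵀ = Mᵀg becomes [[6, 118]; [118, 4066]]·[m, b]ᵀ = [-97, -3656]ᵀ.
Eliminating b: 4066·(row 1) − 118·(row 2) gives 10472·m = 4066·(-97) − 118·(-3656) = 37006, so m = 18503/5236.
Then b = ((-3656) − 118·(18503/5236))/4066 = -5245/5236.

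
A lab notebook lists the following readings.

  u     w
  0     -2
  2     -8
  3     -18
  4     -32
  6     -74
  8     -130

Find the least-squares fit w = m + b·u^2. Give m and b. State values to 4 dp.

The normal system XᵀX·[m, b]ᵀ = Xᵀw is [[6, 129]; [129, 5745]]·[m, b]ᵀ = [-264, -11690]ᵀ.
Eliminating b: 5745·(row 1) − 129·(row 2) gives 17829·m = 5745·(-264) − 129·(-11690) = -8670, so m = -2890/5943.
Then b = ((-11690) − 129·(-2890/5943))/5745 = -12028/5943.

m = -0.4863, b = -2.0239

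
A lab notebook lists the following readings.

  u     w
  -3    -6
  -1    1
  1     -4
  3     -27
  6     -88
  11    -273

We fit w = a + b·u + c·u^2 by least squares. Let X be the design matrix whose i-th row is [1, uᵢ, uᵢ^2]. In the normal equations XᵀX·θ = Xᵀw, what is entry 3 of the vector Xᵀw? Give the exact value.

-36501

Entry 3 ↔ basis u^2, so (Xᵀw)_{3} = Σᵢ (u^2)·wᵢ = (9)·(-6) + (1)·(1) + (1)·(-4) + (9)·(-27) + (36)·(-88) + (121)·(-273) = -36501.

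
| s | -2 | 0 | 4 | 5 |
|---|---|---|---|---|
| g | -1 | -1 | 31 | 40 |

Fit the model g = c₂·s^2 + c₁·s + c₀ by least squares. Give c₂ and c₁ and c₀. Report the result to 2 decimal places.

Compute the Gram sums: Σs^2·s^2 = 897, Σs^2·s = 181, Σs^2 = 45, Σs·s = 45, Σs = 7, Σ1 = 4.
And Σs^2·g = 1492, Σs·g = 326, Σg = 69.
So XᵀX·[c₂, c₁, c₀]ᵀ = Xᵀg: [[897, 181, 45]; [181, 45, 7]; [45, 7, 4]]·[c₂, c₁, c₀]ᵀ = [1492, 326, 69]ᵀ.
Row-reducing yields c₂ = 1227/1171, c₁ = 3508/1171, c₀ = 257/1171.

c₂ = 1.05, c₁ = 3.00, c₀ = 0.22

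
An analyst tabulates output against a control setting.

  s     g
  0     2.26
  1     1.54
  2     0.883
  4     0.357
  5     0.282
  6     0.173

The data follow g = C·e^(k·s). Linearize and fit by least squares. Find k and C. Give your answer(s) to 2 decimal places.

Let Y = ln g. Fitting Y = k·s + ln C by least squares:
Σs = 18.0000, Σ(s)² = 82.0000, Σln g = -2.9276, Σs·ln g = -20.7932.
Equations: 82.0000·k + 18.0000·ln C = -20.7932;  18.0000·k + 6·ln C = -2.9276.
Δ = 82.0000·6 − (18.0000)² = 168.0000; k = (-20.7932·6 − 18.0000·-2.9276)/168.0000 = -0.42894, ln C = (82.0000·-2.9276 − 18.0000·-20.7932)/168.0000 = 0.79889, so C = exp(0.79889) = 2.22306.

k = -0.43, C = 2.22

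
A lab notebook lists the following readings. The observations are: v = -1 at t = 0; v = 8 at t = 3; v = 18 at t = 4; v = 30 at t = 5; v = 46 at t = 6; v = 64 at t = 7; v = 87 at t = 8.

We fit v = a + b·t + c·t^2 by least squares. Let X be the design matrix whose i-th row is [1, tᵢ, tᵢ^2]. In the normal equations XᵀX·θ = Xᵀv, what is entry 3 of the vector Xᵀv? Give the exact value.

Entry 3 ↔ basis t^2, so (Xᵀv)_{3} = Σᵢ (t^2)·vᵢ = (0)·(-1) + (9)·(8) + (16)·(18) + (25)·(30) + (36)·(46) + (49)·(64) + (64)·(87) = 11470.

11470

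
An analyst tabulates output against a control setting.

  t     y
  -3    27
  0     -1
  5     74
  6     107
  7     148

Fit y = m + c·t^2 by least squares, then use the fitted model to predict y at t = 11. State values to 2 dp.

ŷ = 364.80

Entries of MᵀM: Σ1 = 5, Σt^2 = 119, Σt^2·t^2 = 4403.
And Σy = 355, Σt^2·y = 13197.
Normal equations: [[5, 119]; [119, 4403]]·[m, c]ᵀ = [355, 13197]ᵀ.
det = 5·4403 − 119² = 7854.
m = (355·4403 − 119·13197)/7854 = -31/33; c = (5·13197 − 119·355)/7854 = 11870/3927.
At t = 11: ŷ = (-31/33)·(1) + (11870/3927)·(121) = 477527/1309.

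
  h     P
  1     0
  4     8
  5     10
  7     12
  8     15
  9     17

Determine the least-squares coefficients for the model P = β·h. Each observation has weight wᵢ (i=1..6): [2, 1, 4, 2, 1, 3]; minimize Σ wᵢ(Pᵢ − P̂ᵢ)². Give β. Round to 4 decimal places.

Entries of MᵀWM: Σwᵢ·h·h = 523.
Right-hand side: Σwᵢ·h·P = 979.
Normal equations: [[523]]·[β]ᵀ = [979]ᵀ.
Hence β = 979 / 523 ≈ 1.87189.

β = 1.8719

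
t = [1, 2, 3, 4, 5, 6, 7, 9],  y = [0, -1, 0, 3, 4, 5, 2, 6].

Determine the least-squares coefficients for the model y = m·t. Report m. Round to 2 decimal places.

Setting ∂/∂m … = 0 gives: 221·m = 128.
(Σt·t = 221, Σt·y = 128.)
m = 128/221 = 0.579186.

m = 0.58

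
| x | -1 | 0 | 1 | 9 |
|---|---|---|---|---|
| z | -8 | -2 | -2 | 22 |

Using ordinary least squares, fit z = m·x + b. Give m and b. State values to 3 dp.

m = 2.892, b = -4.008

From the data, Σx·x = 83, Σx = 9, Σ1 = 4.
Right-hand side: Σx·z = 204, Σz = 10.
Normal equations: [[83, 9]; [9, 4]]·[m, b]ᵀ = [204, 10]ᵀ.
det = 83·4 − 9² = 251.
m = (204·4 − 9·10)/251 = 726/251; b = (83·10 − 9·204)/251 = -1006/251.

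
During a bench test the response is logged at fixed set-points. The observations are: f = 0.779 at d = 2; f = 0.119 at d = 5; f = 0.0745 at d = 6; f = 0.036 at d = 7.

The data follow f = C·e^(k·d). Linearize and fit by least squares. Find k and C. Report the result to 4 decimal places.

Linearized form: ln f = k·d + ln C. From the 4 transformed points,
XᵀX = [[114.0000, 20.0000]; [20.0000, 4]], rhs = [-49.9940, -8.2996]ᵀ  (here Σd = 20.0000, Σ(d)² = 114.0000, Σln f = -8.2996, Σd·ln f = -49.9940).
Solving (det = 56.0000): k = -0.60687, ln C = 0.95946, so C = exp(0.95946) = 2.61030.

k = -0.6069, C = 2.6103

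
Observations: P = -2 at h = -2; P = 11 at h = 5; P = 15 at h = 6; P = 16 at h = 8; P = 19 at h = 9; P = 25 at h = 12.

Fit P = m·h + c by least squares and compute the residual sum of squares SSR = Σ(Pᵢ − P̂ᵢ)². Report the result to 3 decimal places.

SSR = 4.329

The normal system AᵀA·[m, c]ᵀ = AᵀP is [[354, 38]; [38, 6]]·[m, c]ᵀ = [748, 84]ᵀ.
Determinant 354·6 − 38² = 680.
m = (748·6 − 38·84)/680 = 162/85; c = (354·84 − 38·748)/680 = 164/85.
Residuals: -2/17, -39/85, 139/85, -20/17, -7/85, 1/5; SSR = 368/85.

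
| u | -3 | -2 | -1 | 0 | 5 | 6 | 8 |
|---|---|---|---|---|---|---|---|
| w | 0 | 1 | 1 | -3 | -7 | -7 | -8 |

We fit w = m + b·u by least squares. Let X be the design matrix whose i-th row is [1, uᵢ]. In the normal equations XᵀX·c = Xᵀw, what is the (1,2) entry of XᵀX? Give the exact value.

13

Row 1 ↔ basis 1, column 2 ↔ basis u, so (XᵀX)_{1,2} = Σᵢ u = (1)·(-3) + (1)·(-2) + (1)·(-1) + (1)·(0) + (1)·(5) + (1)·(6) + (1)·(8) = 13.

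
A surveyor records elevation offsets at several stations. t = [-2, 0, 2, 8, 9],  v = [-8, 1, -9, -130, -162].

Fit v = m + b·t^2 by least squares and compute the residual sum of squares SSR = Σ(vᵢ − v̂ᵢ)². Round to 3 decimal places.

SSR = 4.366

Setting ∂/∂m … = 0 gives: 5·m + 153·b = -308;  153·m + 10689·b = -21510.
(Σ1 = 5, Σt^2 = 153, Σt^2·t^2 = 10689, Σv = -308, Σt^2·v = -21510.)
Eliminating b: 10689·(row 1) − 153·(row 2) gives 30036·m = 10689·(-308) − 153·(-21510) = -1182, so m = -197/5006.
Then b = ((-21510) − 153·(-197/5006))/10689 = -10071/5006.
Residuals: 433/5006, 5203/5006, -4573/5006, -6039/5006, 2488/2503; SSR = 10927/2503.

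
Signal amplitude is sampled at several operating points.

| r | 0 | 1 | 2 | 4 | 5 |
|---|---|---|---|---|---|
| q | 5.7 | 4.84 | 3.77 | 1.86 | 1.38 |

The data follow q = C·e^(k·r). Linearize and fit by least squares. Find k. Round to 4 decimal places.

Linearized form: ln q = k·r + ln C. From the 5 transformed points,
XᵀX = [[46.0000, 12.0000]; [12.0000, 5]], rhs = [8.3238, 5.5871]ᵀ  (here Σr = 12.0000, Σ(r)² = 46.0000, Σln q = 5.5871, Σr·ln q = 8.3238).
Δ = 46.0000·5 − (12.0000)² = 86.0000; k = (8.3238·5 − 12.0000·5.5871)/86.0000 = -0.29566, ln C = (46.0000·5.5871 − 12.0000·8.3238)/86.0000 = 1.82700.

k = -0.2957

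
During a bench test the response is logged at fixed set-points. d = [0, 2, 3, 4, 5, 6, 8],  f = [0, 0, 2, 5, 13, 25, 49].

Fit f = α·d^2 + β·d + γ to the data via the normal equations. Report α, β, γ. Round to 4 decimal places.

XᵀX·[α, β, γ]ᵀ = Xᵀf reads: 6370·α + 952·β + 154·γ = 4459;  952·α + 154·β + 28·γ = 633;  154·α + 28·β + 7·γ = 94.
(Σd^2·d^2 = 6370, Σd^2·d = 952, Σd^2 = 154, Σd·d = 154, Σd = 28, Σ1 = 7, Σd^2·f = 4459, Σd·f = 633, Σf = 94.)
Inverting the 3×3 Gram matrix, [α, β, γ]ᵀ = [335/294, -881/294, 17/49]ᵀ.

α = 1.1395, β = -2.9966, γ = 0.3469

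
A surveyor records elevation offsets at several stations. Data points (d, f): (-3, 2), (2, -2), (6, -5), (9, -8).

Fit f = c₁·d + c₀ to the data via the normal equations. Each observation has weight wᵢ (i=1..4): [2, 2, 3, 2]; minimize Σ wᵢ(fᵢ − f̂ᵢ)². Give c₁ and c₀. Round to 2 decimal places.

c₁ = -0.82, c₀ = -0.36

From the data, Σwᵢ·d·d = 296, Σwᵢ·d = 34, Σwᵢ·1 = 9.
Moment sums: Σwᵢ·d·f = -254, Σwᵢ·f = -31.
det = 296·9 − 34² = 1508.
c₁ = ((-254)·9 − 34·(-31))/1508 = -308/377; c₀ = (296·(-31) − 34·(-254))/1508 = -135/377.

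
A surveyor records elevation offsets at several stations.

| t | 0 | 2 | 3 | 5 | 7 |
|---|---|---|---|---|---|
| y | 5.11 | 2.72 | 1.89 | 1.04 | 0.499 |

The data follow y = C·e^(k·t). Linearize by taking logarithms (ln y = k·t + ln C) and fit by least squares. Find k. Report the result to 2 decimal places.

k = -0.33

Linearized form: ln y = k·t + ln C. From the 5 transformed points,
Σt = 17.0000, Σ(t)² = 87.0000, Σln y = 2.6125, Σt·ln y = -0.7589.
Equations: 87.0000·k + 17.0000·ln C = -0.7589;  17.0000·k + 5·ln C = 2.6125.
Slope k = (n·Σt·ln y − Σt·Σln y)/(n·Σ(t)² − (Σt)²) = (5·-0.7589 − 17.0000·2.6125)/146.0000 = -0.33018; ln C = (Σln y − k·Σt)/n = 1.64512.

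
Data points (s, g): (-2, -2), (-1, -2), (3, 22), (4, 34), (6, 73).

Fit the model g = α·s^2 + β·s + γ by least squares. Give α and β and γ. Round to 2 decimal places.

α = 1.56, β = 2.97, γ = -1.57

Setting ∂/∂α … = 0 gives: 1650·α + 298·β + 66·γ = 3360;  298·α + 66·β + 10·γ = 646;  66·α + 10·β + 5·γ = 125.
(Σs^2·s^2 = 1650, Σs^2·s = 298, Σs^2 = 66, Σs·s = 66, Σs = 10, Σ1 = 5, Σs^2·g = 3360, Σs·g = 646, Σg = 125.)
Inverting the 3×3 Gram matrix, [α, β, γ]ᵀ = [16155/10336, 30681/10336, -1013/646]ᵀ.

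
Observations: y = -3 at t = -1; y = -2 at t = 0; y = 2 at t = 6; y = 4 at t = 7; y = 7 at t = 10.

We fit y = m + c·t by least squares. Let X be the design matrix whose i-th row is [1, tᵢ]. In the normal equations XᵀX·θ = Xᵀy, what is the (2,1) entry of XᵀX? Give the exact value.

22

Row 2 ↔ basis t, column 1 ↔ basis 1, so (XᵀX)_{2,1} = Σᵢ t = (-1)·(1) + (0)·(1) + (6)·(1) + (7)·(1) + (10)·(1) = 22.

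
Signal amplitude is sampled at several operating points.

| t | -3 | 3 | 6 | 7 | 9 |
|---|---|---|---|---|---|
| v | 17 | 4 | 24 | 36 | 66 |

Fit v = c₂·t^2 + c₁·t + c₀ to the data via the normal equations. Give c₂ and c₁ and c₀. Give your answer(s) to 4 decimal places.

c₂ = 1.0589, c₁ = -2.3207, c₀ = 0.6445

From the data, Σt^2·t^2 = 10420, Σt^2·t = 1288, Σt^2 = 184, Σt·t = 184, Σt = 22, Σ1 = 5.
Moment sums: Σt^2·v = 8163, Σt·v = 951, Σv = 147.
AᵀA·[c₂, c₁, c₀]ᵀ = Aᵀv becomes [[10420, 1288, 184]; [1288, 184, 22]; [184, 22, 5]]·[c₂, c₁, c₀]ᵀ = [8163, 951, 147]ᵀ.
Solving the 3×3 system (Gaussian elimination) gives c₂ = 5629/5316, c₁ = -12337/5316, c₀ = 571/886.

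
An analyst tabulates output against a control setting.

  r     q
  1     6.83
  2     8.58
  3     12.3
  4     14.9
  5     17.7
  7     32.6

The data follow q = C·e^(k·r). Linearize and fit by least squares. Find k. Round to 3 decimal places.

k = 0.256

Taking logs, ln q = k·r + ln C, so regress ln q on r.
Over the data: Σr = 22.0000, Σ(r)² = 104.0000, Σln q = 15.6396, Σr·ln q = 63.3124.
Normal system: [[104.0000, 22.0000]; [22.0000, 6]]·[k, ln C]ᵀ = [63.3124, 15.6396]ᵀ.
Solving (det = 140.0000): k = 0.25574, ln C = 1.66889.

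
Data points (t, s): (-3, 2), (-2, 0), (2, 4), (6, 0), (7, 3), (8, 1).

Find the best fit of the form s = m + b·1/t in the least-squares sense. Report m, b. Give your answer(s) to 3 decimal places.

Normal-equation sums: Σ1 = 6, Σ1/t = 17/168, Σ1/t·1/t = 19049/28224.
Moment sums: Σs = 10, Σ1/t·s = 317/168.
Determinant 6·(19049/28224) − (17/168)² = 114005/28224.
m = (10·(19049/28224) − (17/168)·(317/168))/(114005/28224) = 185101/114005; b = (6·(317/168) − (17/168)·10)/(114005/28224) = 290976/114005.

m = 1.624, b = 2.552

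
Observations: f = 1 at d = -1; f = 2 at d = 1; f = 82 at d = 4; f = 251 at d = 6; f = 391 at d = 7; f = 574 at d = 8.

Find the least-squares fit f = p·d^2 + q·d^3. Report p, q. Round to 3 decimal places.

p = 1.128, q = 0.979

With design matrix M, MᵀM = [[8051, 58375]; [58375, 430547]] and Mᵀf = [66246, 487466]ᵀ.
Eliminating q: 430547·(row 1) − 58375·(row 2) gives 58693272·p = 430547·66246 − 58375·487466 = 66188812, so p = 16547203/14673318.
Then q = (487466 − 58375·(16547203/14673318))/430547 = 14369629/14673318.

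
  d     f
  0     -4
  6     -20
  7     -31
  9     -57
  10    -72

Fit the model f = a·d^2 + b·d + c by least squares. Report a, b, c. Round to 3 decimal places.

From the data, Σd^2·d^2 = 20258, Σd^2·d = 2288, Σd^2 = 266, Σd·d = 266, Σd = 32, Σ1 = 5.
For Mᵀf: Σd^2·f = -14056, Σd·f = -1570, Σf = -184.
Inverting the 3×3 Gram matrix, [a, b, c]ᵀ = [-396/389, 1295/389, -1536/389]ᵀ.

a = -1.018, b = 3.329, c = -3.949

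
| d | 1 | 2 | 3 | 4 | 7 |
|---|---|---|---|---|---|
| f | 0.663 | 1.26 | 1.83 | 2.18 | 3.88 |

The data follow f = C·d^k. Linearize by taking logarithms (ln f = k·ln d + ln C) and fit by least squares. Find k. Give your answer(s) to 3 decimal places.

Let Y = ln f. Fitting Y = k·ln d + ln C by least squares:
Σln d = 5.1240, Σ(ln d)² = 7.3958, Σln f = 2.5596, Σln d·ln f = 4.5428.
Equations: 7.3958·k + 5.1240·ln C = 4.5428;  5.1240·k + 5·ln C = 2.5596.
Δ = 7.3958·5 − (5.1240)² = 10.7239; k = (4.5428·5 − 5.1240·2.5596)/10.7239 = 0.89508, ln C = (7.3958·2.5596 − 5.1240·4.5428)/10.7239 = -0.40535.

k = 0.895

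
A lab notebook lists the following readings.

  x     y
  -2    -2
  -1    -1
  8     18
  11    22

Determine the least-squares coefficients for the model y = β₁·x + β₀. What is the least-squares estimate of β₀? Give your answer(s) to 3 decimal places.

Setting ∂/∂β₁ … = 0 gives: 190·β₁ + 16·β₀ = 391;  16·β₁ + 4·β₀ = 37.
(Σx·x = 190, Σx = 16, Σ1 = 4, Σx·y = 391, Σy = 37.)
Eliminating β₀: 4·(row 1) − 16·(row 2) gives 504·β₁ = 4·391 − 16·37 = 972, so β₁ = 27/14.
Then β₀ = (37 − 16·(27/14))/4 = 43/28.

β₀ = 1.536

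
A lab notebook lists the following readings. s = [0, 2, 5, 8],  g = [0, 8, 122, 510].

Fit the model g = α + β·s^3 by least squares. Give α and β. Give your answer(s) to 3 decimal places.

Entries of AᵀA: Σ1 = 4, Σs^3 = 645, Σs^3·s^3 = 277833.
Moment sums: Σg = 640, Σs^3·g = 276434.
AᵀA·[α, β]ᵀ = Aᵀg becomes [[4, 645]; [645, 277833]]·[α, β]ᵀ = [640, 276434]ᵀ.
Eliminating β: 277833·(row 1) − 645·(row 2) gives 695307·α = 277833·640 − 645·276434 = -486810, so α = -162270/231769.
Then β = (276434 − 645·(-162270/231769))/277833 = 692936/695307.

α = -0.700, β = 0.997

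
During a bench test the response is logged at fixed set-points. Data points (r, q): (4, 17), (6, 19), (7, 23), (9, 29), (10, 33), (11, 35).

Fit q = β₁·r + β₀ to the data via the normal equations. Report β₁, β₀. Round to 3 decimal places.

β₁ = 2.785, β₀ = 4.187

The normal system MᵀM·[β₁, β₀]ᵀ = Mᵀq is [[403, 47]; [47, 6]]·[β₁, β₀]ᵀ = [1319, 156]ᵀ.
Determinant 403·6 − 47² = 209.
β₁ = (1319·6 − 47·156)/209 = 582/209; β₀ = (403·156 − 47·1319)/209 = 875/209.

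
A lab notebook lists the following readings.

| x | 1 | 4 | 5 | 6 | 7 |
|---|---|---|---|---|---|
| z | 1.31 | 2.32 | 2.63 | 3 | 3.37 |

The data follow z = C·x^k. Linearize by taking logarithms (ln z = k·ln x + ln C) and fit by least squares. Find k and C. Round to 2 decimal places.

Let Y = ln z. Fitting Y = k·ln x + ln C by least squares:
Over the data: Σln x = 6.7334, Σ(ln x)² = 11.5091, Σln z = 4.3921, Σln x·ln z = 7.0555.
Normal system: [[11.5091, 6.7334]; [6.7334, 5]]·[k, ln C]ᵀ = [7.0555, 4.3921]ᵀ.
Δ = 11.5091·5 − (6.7334)² = 12.2067; k = (7.0555·5 − 6.7334·4.3921)/12.2067 = 0.46727, ln C = (11.5091·4.3921 − 6.7334·7.0555)/12.2067 = 0.24916, so C = exp(0.24916) = 1.28294.

k = 0.47, C = 1.28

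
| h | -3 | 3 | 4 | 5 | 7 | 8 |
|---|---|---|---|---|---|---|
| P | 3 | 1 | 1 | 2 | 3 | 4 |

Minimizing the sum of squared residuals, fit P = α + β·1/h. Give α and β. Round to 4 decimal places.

α = 2.6655, β = -2.7762

The normal system MᵀM·[α, β]ᵀ = MᵀP is [[6, 201/280]; [201/280, 254549/705600]]·[α, β]ᵀ = [14, 383/420]ᵀ.
Eliminating β: (254549/705600)·(row 1) − (201/280)·(row 2) gives (77579/47040)·α = (254549/705600)·14 − (201/280)·(383/420) = 775447/176400, so α = 3101788/1163685.
Then β = ((383/420) − (201/280)·(3101788/1163685))/(254549/705600) = -215376/77579.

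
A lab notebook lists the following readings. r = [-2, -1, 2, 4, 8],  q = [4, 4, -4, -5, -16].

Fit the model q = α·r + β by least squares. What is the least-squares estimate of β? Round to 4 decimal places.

The normal equations are: 89·α + 11·β = -168;  11·α + 5·β = -17.
(Σr·r = 89, Σr = 11, Σ1 = 5, Σr·q = -168, Σq = -17.)
det = 89·5 − 11² = 324.
α = ((-168)·5 − 11·(-17))/324 = -653/324; β = (89·(-17) − 11·(-168))/324 = 335/324.

β = 1.0340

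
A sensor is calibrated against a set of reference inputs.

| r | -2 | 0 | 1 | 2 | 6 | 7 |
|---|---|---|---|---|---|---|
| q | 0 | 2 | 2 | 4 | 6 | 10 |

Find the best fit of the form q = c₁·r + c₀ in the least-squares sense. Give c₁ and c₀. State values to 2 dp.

Normal-equation sums: Σr·r = 94, Σr = 14, Σ1 = 6.
Right-hand side: Σr·q = 116, Σq = 24.
Δ = 94·6 − 14² = 368.
c₁ = (116·6 − 14·24)/368 = 45/46; c₀ = (94·24 − 14·116)/368 = 79/46.

c₁ = 0.98, c₀ = 1.72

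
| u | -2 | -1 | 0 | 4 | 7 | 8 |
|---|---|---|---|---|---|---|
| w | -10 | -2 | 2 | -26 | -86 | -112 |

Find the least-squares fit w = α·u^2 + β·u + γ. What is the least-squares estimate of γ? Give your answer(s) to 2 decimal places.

γ = 0.78

From the data, Σu^2·u^2 = 6770, Σu^2·u = 910, Σu^2 = 134, Σu·u = 134, Σu = 16, Σ1 = 6.
Right-hand side: Σu^2·w = -11840, Σu·w = -1580, Σw = -234.
MᵀM·[α, β, γ]ᵀ = Mᵀw becomes [[6770, 910, 134]; [910, 134, 16]; [134, 16, 6]]·[α, β, γ]ᵀ = [-11840, -1580, -234]ᵀ.
Inverting the 3×3 Gram matrix, [α, β, γ]ᵀ = [-56797/29667, 33155/29667, 7680/9889]ᵀ.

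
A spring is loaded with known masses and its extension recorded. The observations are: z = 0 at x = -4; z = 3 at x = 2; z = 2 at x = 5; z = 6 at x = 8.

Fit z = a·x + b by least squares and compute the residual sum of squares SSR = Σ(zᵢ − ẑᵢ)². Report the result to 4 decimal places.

SSR = 4.2857

The normal equations are: 109·a + 11·b = 64;  11·a + 4·b = 11.
(Σx·x = 109, Σx = 11, Σ1 = 4, Σx·z = 64, Σz = 11.)
det = 109·4 − 11² = 315.
a = (64·4 − 11·11)/315 = 3/7; b = (109·11 − 11·64)/315 = 11/7.
Residuals: 1/7, 4/7, -12/7, 1; SSR = 30/7.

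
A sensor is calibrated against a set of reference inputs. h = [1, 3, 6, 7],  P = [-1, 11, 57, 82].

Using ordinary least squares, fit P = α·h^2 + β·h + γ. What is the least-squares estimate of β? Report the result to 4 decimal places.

β = -2.3771

Compute the Gram sums: Σh^2·h^2 = 3779, Σh^2·h = 587, Σh^2 = 95, Σh·h = 95, Σh = 17, Σ1 = 4.
For XᵀP: Σh^2·P = 6168, Σh·P = 948, ΣP = 149.
XᵀX·[α, β, γ]ᵀ = XᵀP becomes [[3779, 587, 95]; [587, 95, 17]; [95, 17, 4]]·[α, β, γ]ᵀ = [6168, 948, 149]ᵀ.
Solving the 3×3 system (Gaussian elimination) gives α = 475/236, β = -561/236, γ = -53/118.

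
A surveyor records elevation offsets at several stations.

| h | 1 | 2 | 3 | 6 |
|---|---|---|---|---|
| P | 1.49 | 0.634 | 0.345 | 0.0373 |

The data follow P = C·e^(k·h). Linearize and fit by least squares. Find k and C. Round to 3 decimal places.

k = -0.729, C = 2.959

With ln Pᵢ as the transformed response and hᵢ as the regressor:
XᵀX = [[50.0000, 12.0000]; [12.0000, 4]], rhs = [-23.4378, -4.4099]ᵀ  (here Σh = 12.0000, Σ(h)² = 50.0000, Σln P = -4.4099, Σh·ln P = -23.4378).
Solving (det = 56.0000): k = -0.72915, ln C = 1.08498, so C = exp(1.08498) = 2.95938.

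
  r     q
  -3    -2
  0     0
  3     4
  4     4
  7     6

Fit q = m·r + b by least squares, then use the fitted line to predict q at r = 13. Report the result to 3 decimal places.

q̂ = 11.510

Normal-equation sums: Σr·r = 83, Σr = 11, Σ1 = 5.
For Xᵀq: Σr·q = 76, Σq = 12.
So XᵀX·[m, b]ᵀ = Xᵀq: [[83, 11]; [11, 5]]·[m, b]ᵀ = [76, 12]ᵀ.
det = 83·5 − 11² = 294.
m = (76·5 − 11·12)/294 = 124/147; b = (83·12 − 11·76)/294 = 80/147.
At r = 13: q̂ = (124/147)·(13) + (80/147)·(1) = 564/49.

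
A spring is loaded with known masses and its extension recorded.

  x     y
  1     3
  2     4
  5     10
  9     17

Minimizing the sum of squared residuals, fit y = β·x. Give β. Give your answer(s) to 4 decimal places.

Entries of AᵀA: Σx·x = 111.
And Σx·y = 214.
So AᵀA·[β]ᵀ = Aᵀy: [[111]]·[β]ᵀ = [214]ᵀ.
Hence β = 214 / 111 ≈ 1.92793.

β = 1.9279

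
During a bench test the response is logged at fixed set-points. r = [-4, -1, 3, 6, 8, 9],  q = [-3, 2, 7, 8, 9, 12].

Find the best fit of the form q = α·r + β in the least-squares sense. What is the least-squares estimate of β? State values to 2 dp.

β = 2.25

Setting ∂/∂α … = 0 gives: 207·α + 21·β = 259;  21·α + 6·β = 35.
Eliminating β: 6·(row 1) − 21·(row 2) gives 801·α = 6·259 − 21·35 = 819, so α = 91/89.
Then β = (35 − 21·(91/89))/6 = 602/267.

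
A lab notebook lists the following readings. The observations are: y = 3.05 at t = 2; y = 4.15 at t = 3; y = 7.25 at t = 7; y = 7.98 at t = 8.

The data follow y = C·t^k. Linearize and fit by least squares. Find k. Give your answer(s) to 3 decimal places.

k = 0.685

Taking logs, ln y = k·ln t + ln C, so regress ln y on ln t.
AᵀA = [[9.7980, 5.8171]; [5.8171, 4]], rhs = [10.5101, 6.5962]ᵀ  (here Σln t = 5.8171, Σ(ln t)² = 9.7980, Σln y = 6.5962, Σln t·ln y = 10.5101).
Slope k = (n·Σln t·ln y − Σln t·Σln y)/(n·Σ(ln t)² − (Σln t)²) = (4·10.5101 − 5.8171·6.5962)/5.3534 = 0.68549; ln C = (Σln y − k·Σln t)/n = 0.65215.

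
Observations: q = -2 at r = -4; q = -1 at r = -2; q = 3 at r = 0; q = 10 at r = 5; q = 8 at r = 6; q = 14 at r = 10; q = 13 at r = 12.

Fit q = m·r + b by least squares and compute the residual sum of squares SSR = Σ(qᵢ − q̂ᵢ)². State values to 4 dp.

SSR = 13.2995

The normal system MᵀM·[m, b]ᵀ = Mᵀq is [[325, 27]; [27, 7]]·[m, b]ᵀ = [404, 45]ᵀ.
det = 325·7 − 27² = 1546.
m = (404·7 − 27·45)/1546 = 1613/1546; b = (325·45 − 27·404)/1546 = 3717/1546.
Residuals: -357/1546, -2037/1546, 921/1546, 1839/773, -1027/1546, 1797/1546, -2975/1546; SSR = 20561/1546.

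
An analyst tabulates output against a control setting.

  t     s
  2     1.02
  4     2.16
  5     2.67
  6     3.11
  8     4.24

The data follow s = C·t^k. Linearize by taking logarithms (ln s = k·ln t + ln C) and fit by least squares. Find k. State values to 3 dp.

Let Y = ln s. Fitting Y = k·ln t + ln C by least squares:
Sums: Σln t = 7.5601, Σ(ln t)² = 12.5270, Σln s = 4.3512, Σln t·ln s = 7.6988.
Normal system: [[12.5270, 7.5601]; [7.5601, 5]]·[k, ln C]ᵀ = [7.6988, 4.3512]ᵀ.
Solving (det = 5.4804): k = 1.02158, ln C = -0.67441.

k = 1.022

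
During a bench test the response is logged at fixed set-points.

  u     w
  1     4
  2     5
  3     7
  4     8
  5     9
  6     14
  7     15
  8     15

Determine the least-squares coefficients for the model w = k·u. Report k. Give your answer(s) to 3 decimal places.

The normal equations are: 204·k = 421.
Hence k = 421 / 204 ≈ 2.06373.

k = 2.064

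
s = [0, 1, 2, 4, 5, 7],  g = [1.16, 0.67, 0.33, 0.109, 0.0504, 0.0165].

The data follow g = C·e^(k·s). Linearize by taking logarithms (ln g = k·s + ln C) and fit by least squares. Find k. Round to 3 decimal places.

k = -0.613

Let Y = ln g. Fitting Y = k·s + ln C by least squares:
XᵀX = [[95.0000, 19.0000]; [19.0000, 6]], rhs = [-55.1530, -10.6693]ᵀ  (here Σs = 19.0000, Σ(s)² = 95.0000, Σln g = -10.6693, Σs·ln g = -55.1530).
Δ = 95.0000·6 − (19.0000)² = 209.0000; k = (-55.1530·6 − 19.0000·-10.6693)/209.0000 = -0.61341, ln C = (95.0000·-10.6693 − 19.0000·-55.1530)/209.0000 = 0.16423.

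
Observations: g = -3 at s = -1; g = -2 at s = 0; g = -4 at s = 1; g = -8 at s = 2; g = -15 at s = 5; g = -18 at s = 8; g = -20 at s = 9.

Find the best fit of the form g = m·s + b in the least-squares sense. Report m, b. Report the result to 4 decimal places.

m = -1.8780, b = -3.5610

Entries of AᵀA: Σs·s = 176, Σs = 24, Σ1 = 7.
For Aᵀg: Σs·g = -416, Σg = -70.
det = 176·7 − 24² = 656.
m = ((-416)·7 − 24·(-70))/656 = -77/41; b = (176·(-70) − 24·(-416))/656 = -146/41.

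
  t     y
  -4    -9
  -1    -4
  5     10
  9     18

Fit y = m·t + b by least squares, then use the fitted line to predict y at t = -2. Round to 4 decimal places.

ŷ = -5.2774

From the data, Σt·t = 123, Σt = 9, Σ1 = 4.
For Xᵀy: Σt·y = 252, Σy = 15.
So XᵀX·[m, b]ᵀ = Xᵀy: [[123, 9]; [9, 4]]·[m, b]ᵀ = [252, 15]ᵀ.
Eliminating b: 4·(row 1) − 9·(row 2) gives 411·m = 4·252 − 9·15 = 873, so m = 291/137.
Then b = (15 − 9·(291/137))/4 = -141/137.
At t = -2: ŷ = (291/137)·(-2) + (-141/137)·(1) = -723/137.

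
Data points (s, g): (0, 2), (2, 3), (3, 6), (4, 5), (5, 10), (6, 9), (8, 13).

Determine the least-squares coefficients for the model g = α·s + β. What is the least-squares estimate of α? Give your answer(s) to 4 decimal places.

Normal-equation sums: Σs·s = 154, Σs = 28, Σ1 = 7.
And Σs·g = 252, Σg = 48.
det = 154·7 − 28² = 294.
α = (252·7 − 28·48)/294 = 10/7; β = (154·48 − 28·252)/294 = 8/7.

α = 1.4286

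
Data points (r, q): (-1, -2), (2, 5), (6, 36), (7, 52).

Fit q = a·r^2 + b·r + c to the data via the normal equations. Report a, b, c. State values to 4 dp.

a = 0.9197, b = 1.0407, c = -1.5845

Forming MᵀM = [[3714, 566, 90]; [566, 90, 14]; [90, 14, 4]] and Mᵀq = [3862, 592, 91]ᵀ gives MᵀM·[a, b, c]ᵀ = Mᵀq.
Row-reducing yields a = 2873/3124, b = 3251/3124, c = -225/142.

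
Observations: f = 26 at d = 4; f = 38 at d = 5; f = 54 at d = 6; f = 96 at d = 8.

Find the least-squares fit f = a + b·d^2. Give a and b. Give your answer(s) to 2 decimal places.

a = 1.81, b = 1.47

XᵀX·[a, b]ᵀ = Xᵀf reads: 4·a + 141·b = 214;  141·a + 6273·b = 9454.
(Σ1 = 4, Σd^2 = 141, Σd^2·d^2 = 6273, Σf = 214, Σd^2·f = 9454.)
Δ = 4·6273 − 141² = 5211.
a = (214·6273 − 141·9454)/5211 = 3136/1737; b = (4·9454 − 141·214)/5211 = 7642/5211.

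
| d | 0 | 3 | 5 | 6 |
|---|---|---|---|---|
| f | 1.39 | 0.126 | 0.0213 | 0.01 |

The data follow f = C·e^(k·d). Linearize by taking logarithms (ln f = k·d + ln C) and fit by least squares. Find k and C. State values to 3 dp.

Taking logs, ln f = k·d + ln C, so regress ln f on d.
XᵀX = [[70.0000, 14.0000]; [14.0000, 4]], rhs = [-53.0907, -10.1964]ᵀ  (here Σd = 14.0000, Σ(d)² = 70.0000, Σln f = -10.1964, Σd·ln f = -53.0907).
Δ = 70.0000·4 − (14.0000)² = 84.0000; k = (-53.0907·4 − 14.0000·-10.1964)/84.0000 = -0.82873, ln C = (70.0000·-10.1964 − 14.0000·-53.0907)/84.0000 = 0.35146, so C = exp(0.35146) = 1.42114.

k = -0.829, C = 1.421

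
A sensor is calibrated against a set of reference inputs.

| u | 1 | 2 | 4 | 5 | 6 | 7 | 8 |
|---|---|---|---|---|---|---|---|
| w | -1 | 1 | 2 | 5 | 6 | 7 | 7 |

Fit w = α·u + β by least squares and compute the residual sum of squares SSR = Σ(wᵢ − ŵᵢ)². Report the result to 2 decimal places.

MᵀM·[α, β]ᵀ = Mᵀw reads: 195·α + 33·β = 175;  33·α + 7·β = 27.
(Σu·u = 195, Σu = 33, Σ1 = 7, Σu·w = 175, Σw = 27.)
Eliminating β: 7·(row 1) − 33·(row 2) gives 276·α = 7·175 − 33·27 = 334, so α = 167/138.
Then β = (27 − 33·(167/138))/7 = -85/46.
Residuals: -25/69, 59/138, -137/138, 55/69, 27/46, 26/69, -5/6; SSR = 215/69.

SSR = 3.12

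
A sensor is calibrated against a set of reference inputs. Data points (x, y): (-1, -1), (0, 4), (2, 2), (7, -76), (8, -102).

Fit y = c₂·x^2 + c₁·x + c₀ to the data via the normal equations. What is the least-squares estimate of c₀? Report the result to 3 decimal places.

Setting ∂/∂c₂ … = 0 gives: 6514·c₂ + 862·c₁ + 118·c₀ = -10245;  862·c₂ + 118·c₁ + 16·c₀ = -1343;  118·c₂ + 16·c₁ + 5·c₀ = -173.
(Σx^2·x^2 = 6514, Σx^2·x = 862, Σx^2 = 118, Σx·x = 118, Σx = 16, Σ1 = 5, Σx^2·y = -10245, Σx·y = -1343, Σy = -173.)
Inverting the 3×3 Gram matrix, [c₂, c₁, c₀]ᵀ = [-18281/9042, 12856/4521, 550/137]ᵀ.

c₀ = 4.015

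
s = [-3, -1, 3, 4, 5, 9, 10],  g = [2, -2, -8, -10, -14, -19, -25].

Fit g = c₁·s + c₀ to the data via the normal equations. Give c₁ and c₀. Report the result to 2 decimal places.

AᵀA·[c₁, c₀]ᵀ = Aᵀg reads: 241·c₁ + 27·c₀ = -559;  27·c₁ + 7·c₀ = -76.
Determinant 241·7 − 27² = 958.
c₁ = ((-559)·7 − 27·(-76))/958 = -1861/958; c₀ = (241·(-76) − 27·(-559))/958 = -3223/958.

c₁ = -1.94, c₀ = -3.36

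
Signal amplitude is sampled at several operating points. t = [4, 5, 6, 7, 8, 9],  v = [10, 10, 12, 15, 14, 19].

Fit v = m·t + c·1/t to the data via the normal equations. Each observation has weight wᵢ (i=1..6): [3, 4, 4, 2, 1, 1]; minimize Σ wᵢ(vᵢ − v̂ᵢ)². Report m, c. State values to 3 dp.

From the data, Σwᵢ·t·t = 535, Σwᵢ·t·1/t = 15, Σwᵢ·1/t·1/t = 3349189/6350400.
For XᵀWv: Σwᵢ·t·v = 1101, Σwᵢ·1/t·v = 7975/252.
Determinant 535·(3349189/6350400) − 15² = 72595223/1270080.
m = (1101·(3349189/6350400) − 15·(7975/252))/(72595223/1270080) = 672907089/362976115; c = (535·(7975/252) − 15·1101)/(72595223/1270080) = 528418800/72595223.

m = 1.854, c = 7.279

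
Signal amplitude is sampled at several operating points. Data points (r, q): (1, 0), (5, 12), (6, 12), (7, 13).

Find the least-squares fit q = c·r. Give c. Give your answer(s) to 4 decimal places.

Setting ∂/∂c … = 0 gives: 111·c = 223.
c = 223/111 = 2.00901.

c = 2.0090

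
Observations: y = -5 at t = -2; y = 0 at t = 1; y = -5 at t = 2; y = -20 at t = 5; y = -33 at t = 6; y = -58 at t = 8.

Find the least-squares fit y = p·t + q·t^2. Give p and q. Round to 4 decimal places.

From the data, Σt·t = 134, Σt·t^2 = 854, Σt^2·t^2 = 6050.
For Xᵀy: Σt·y = -762, Σt^2·y = -5440.
So XᵀX·[p, q]ᵀ = Xᵀy: [[134, 854]; [854, 6050]]·[p, q]ᵀ = [-762, -5440]ᵀ.
Eliminating q: 6050·(row 1) − 854·(row 2) gives 81384·p = 6050·(-762) − 854·(-5440) = 35660, so p = 8915/20346.
Then q = ((-5440) − 854·(8915/20346))/6050 = -19553/20346.

p = 0.4382, q = -0.9610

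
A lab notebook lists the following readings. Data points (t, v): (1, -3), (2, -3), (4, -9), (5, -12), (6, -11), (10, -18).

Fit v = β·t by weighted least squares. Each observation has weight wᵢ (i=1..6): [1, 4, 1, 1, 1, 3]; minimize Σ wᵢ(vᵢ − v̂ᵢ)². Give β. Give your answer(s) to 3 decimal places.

β = -1.850

Forming MᵀWM = [[394]] and MᵀWv = [-729]ᵀ gives MᵀWM·[β]ᵀ = MᵀWv.
β = (-729)/394 = -1.85025.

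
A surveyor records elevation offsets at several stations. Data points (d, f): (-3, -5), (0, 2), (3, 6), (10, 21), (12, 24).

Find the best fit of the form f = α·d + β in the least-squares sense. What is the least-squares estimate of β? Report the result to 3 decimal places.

β = 1.082

Entries of AᵀA: Σd·d = 262, Σd = 22, Σ1 = 5.
And Σd·f = 531, Σf = 48.
Eliminating β: 5·(row 1) − 22·(row 2) gives 826·α = 5·531 − 22·48 = 1599, so α = 1599/826.
Then β = (48 − 22·(1599/826))/5 = 447/413.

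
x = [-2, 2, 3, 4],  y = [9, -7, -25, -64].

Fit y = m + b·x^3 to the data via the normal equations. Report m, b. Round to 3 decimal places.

Normal-equation sums: Σ1 = 4, Σx^3 = 91, Σx^3·x^3 = 4953.
Right-hand side: Σy = -87, Σx^3·y = -4899.
AᵀA·[m, b]ᵀ = Aᵀy becomes [[4, 91]; [91, 4953]]·[m, b]ᵀ = [-87, -4899]ᵀ.
Determinant 4·4953 − 91² = 11531.
m = ((-87)·4953 − 91·(-4899))/11531 = 1146/887; b = (4·(-4899) − 91·(-87))/11531 = -11679/11531.

m = 1.292, b = -1.013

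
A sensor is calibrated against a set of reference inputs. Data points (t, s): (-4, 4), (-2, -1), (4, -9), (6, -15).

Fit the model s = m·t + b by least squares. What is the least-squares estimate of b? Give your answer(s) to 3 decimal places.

b = -3.500

XᵀX·[m, b]ᵀ = Xᵀs reads: 72·m + 4·b = -140;  4·m + 4·b = -21.
Eliminating b: 4·(row 1) − 4·(row 2) gives 272·m = 4·(-140) − 4·(-21) = -476, so m = -7/4.
Then b = ((-21) − 4·(-7/4))/4 = -7/2.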